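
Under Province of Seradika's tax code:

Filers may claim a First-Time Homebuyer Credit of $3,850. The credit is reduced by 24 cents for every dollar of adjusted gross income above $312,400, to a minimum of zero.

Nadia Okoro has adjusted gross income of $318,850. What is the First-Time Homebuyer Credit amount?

First-Time Homebuyer Credit: 24% of the $6,450 excess over $312,400 is $1,548; credit = $3,850 − $1,548 = $2,302.

$2,302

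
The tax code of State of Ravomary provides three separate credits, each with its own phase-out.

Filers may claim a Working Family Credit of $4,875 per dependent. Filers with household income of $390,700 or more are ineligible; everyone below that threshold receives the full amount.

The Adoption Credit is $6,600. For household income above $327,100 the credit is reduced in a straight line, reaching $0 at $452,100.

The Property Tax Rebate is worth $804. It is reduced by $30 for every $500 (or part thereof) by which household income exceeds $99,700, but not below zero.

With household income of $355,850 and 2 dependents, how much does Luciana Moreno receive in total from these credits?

Working Family Credit: base = 2 × $4,875 = $9,750. $355,850 is below the $390,700 cutoff, so the full $9,750 applies.
Adoption Credit: $355,850 is $28,750 into a $125,000 phase-out range, leaving 96,250/125,000 of the credit: $6,600 × 96,250/125,000 = $5,082.
Property Tax Rebate: income exceeds $99,700 by $256,150 → 513 increments × $30 = $15,390 ≥ base, so the credit is $0.
Total: $9,750 + $5,082 + $0 = $14,832.

$14,832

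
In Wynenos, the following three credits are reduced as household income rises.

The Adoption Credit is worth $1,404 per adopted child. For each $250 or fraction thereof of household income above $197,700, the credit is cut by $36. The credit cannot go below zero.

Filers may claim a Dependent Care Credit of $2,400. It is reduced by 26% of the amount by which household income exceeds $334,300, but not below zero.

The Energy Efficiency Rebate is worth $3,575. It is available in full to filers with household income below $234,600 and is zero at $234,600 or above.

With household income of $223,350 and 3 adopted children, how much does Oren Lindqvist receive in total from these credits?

$6,479

Adoption Credit: base = 3 × $1,404 = $4,212. income exceeds $197,700 by $25,650, which is 103 full-or-partial $250 increments; reduction = 103 × $36 = $3,708, leaving $504.
Dependent Care Credit: $223,350 is at or below the $334,300 threshold, so the full $2,400 applies.
Energy Efficiency Rebate: $223,350 is below the $234,600 cutoff, so the full $3,575 applies.
Total: $504 + $2,400 + $3,575 = $6,479.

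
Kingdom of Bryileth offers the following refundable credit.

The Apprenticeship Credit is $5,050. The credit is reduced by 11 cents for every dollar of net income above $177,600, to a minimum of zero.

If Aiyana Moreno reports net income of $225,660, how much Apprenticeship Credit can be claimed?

$0

Apprenticeship Credit: 11% of the $48,060 excess over $177,600 is $5,286.60 ≥ base, so the credit is $0.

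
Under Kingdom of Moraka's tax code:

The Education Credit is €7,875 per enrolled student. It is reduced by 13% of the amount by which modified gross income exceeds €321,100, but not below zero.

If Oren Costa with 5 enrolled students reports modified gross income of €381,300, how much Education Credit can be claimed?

€31,549

Education Credit: base = 5 × €7,875 = €39,375. 13% of the €60,200 excess over €321,100 is €7,826; credit = €39,375 − €7,826 = €31,549.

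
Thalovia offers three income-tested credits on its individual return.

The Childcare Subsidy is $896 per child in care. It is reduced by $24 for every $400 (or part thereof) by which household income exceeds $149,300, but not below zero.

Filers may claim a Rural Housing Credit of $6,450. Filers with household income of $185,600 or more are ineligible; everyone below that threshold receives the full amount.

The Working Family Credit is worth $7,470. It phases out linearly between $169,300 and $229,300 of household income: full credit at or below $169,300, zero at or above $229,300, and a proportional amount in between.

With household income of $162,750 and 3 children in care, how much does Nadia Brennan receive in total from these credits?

Childcare Subsidy: base = 3 × $896 = $2,688. income exceeds $149,300 by $13,450, which is 34 full-or-partial $400 increments; reduction = 34 × $24 = $816, leaving $1,872.
Rural Housing Credit: $162,750 is below the $185,600 cutoff, so the full $6,450 applies.
Working Family Credit: $162,750 is at or below the $169,300 threshold, so the full $7,470 applies.
Total: $1,872 + $6,450 + $7,470 = $15,792.

$15,792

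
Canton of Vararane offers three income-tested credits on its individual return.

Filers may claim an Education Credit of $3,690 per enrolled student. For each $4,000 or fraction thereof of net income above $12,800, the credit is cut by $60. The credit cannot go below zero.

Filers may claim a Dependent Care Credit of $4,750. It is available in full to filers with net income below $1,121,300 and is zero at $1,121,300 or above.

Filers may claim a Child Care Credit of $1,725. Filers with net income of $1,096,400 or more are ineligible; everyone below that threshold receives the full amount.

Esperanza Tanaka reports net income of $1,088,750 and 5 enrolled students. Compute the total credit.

Education Credit: base = 5 × $3,690 = $18,450. income exceeds $12,800 by $1,075,950, which is 269 full-or-partial $4,000 increments; reduction = 269 × $60 = $16,140, leaving $2,310.
Dependent Care Credit: $1,088,750 is below the $1,121,300 cutoff, so the full $4,750 applies.
Child Care Credit: $1,088,750 is below the $1,096,400 cutoff, so the full $1,725 applies.
Total: $2,310 + $4,750 + $1,725 = $8,785.

$8,785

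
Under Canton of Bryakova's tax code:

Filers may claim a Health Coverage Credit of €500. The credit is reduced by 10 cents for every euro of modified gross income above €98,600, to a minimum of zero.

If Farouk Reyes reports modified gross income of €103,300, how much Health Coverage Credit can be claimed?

€30

Health Coverage Credit: 10% of the €4,700 excess over €98,600 is €470; credit = €500 − €470 = €30.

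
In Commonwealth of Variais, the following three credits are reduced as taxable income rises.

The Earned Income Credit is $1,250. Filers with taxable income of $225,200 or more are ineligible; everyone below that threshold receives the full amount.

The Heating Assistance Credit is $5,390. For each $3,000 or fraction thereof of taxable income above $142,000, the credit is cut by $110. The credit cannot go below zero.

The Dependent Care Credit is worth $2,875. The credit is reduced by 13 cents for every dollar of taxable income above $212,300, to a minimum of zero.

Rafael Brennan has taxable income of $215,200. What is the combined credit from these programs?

Earned Income Credit: $215,200 is below the $225,200 cutoff, so the full $1,250 applies.
Heating Assistance Credit: income exceeds $142,000 by $73,200, which is 25 full-or-partial $3,000 increments; reduction = 25 × $110 = $2,750, leaving $2,640.
Dependent Care Credit: 13% of the $2,900 excess over $212,300 is $377; credit = $2,875 − $377 = $2,498.
Total: $1,250 + $2,640 + $2,498 = $6,388.

$6,388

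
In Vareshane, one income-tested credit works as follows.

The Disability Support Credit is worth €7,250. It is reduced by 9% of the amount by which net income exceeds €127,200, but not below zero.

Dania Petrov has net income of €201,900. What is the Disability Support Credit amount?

Disability Support Credit: 9% of the €74,700 excess over €127,200 is €6,723; credit = €7,250 − €6,723 = €527.

€527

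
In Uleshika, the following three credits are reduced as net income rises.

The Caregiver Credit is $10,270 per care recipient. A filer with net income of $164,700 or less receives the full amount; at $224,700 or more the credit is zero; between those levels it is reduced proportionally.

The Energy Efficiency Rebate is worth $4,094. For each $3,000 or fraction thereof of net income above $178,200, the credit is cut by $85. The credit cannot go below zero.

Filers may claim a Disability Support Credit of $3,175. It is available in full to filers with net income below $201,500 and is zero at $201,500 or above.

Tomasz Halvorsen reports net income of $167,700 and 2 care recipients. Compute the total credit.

Caregiver Credit: base = 2 × $10,270 = $20,540. $167,700 is $3,000 into a $60,000 phase-out range, leaving 57,000/60,000 of the credit: $20,540 × 57,000/60,000 = $19,513.
Energy Efficiency Rebate: $167,700 is at or below the $178,200 threshold, so the full $4,094 applies.
Disability Support Credit: $167,700 is below the $201,500 cutoff, so the full $3,175 applies.
Total: $19,513 + $4,094 + $3,175 = $26,782.

$26,782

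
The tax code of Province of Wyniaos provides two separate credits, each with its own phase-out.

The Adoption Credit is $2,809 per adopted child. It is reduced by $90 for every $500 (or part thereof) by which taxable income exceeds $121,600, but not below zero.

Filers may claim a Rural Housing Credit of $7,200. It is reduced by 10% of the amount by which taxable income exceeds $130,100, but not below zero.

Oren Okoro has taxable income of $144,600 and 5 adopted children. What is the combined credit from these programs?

$15,655

Adoption Credit: base = 5 × $2,809 = $14,045. income exceeds $121,600 by $23,000, which is 46 full-or-partial $500 increments; reduction = 46 × $90 = $4,140, leaving $9,905.
Rural Housing Credit: 10% of the $14,500 excess over $130,100 is $1,450; credit = $7,200 − $1,450 = $5,750.
Total: $9,905 + $5,750 = $15,655.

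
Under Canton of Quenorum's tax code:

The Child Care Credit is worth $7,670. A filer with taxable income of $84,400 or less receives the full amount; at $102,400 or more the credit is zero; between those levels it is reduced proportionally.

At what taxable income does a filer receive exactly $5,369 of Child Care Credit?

$89,800

$5,369 is 5,369/7,670 of the full $7,670, so 2,301/7,670 of the $18,000 range has been used: income = $84,400 + $18,000 × 2,301/7,670 = $89,800.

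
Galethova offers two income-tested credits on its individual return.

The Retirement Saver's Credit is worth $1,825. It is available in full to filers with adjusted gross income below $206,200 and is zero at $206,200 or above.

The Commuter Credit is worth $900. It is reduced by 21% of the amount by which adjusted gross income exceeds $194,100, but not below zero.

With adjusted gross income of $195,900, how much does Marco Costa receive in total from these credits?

Retirement Saver's Credit: $195,900 is below the $206,200 cutoff, so the full $1,825 applies.
Commuter Credit: 21% of the $1,800 excess over $194,100 is $378; credit = $900 − $378 = $522.
Total: $1,825 + $522 = $2,347.

$2,347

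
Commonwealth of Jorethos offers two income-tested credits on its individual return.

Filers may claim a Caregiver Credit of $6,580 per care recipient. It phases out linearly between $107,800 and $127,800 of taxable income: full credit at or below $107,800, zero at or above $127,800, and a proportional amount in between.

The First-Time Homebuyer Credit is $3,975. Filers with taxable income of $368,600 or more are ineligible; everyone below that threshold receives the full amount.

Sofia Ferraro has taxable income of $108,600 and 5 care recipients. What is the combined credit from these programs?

Caregiver Credit: base = 5 × $6,580 = $32,900. $108,600 is $800 into a $20,000 phase-out range, leaving 19,200/20,000 of the credit: $32,900 × 19,200/20,000 = $31,584.
First-Time Homebuyer Credit: $108,600 is below the $368,600 cutoff, so the full $3,975 applies.
Total: $31,584 + $3,975 = $35,559.

$35,559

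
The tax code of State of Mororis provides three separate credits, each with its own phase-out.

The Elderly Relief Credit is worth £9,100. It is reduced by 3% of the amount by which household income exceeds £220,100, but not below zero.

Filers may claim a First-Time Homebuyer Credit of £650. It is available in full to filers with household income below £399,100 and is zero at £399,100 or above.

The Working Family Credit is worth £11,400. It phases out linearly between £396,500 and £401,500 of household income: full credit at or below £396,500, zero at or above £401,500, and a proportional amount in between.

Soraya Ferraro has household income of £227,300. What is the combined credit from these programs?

£20,934

Elderly Relief Credit: 3% of the £7,200 excess over £220,100 is £216; credit = £9,100 − £216 = £8,884.
First-Time Homebuyer Credit: £227,300 is below the £399,100 cutoff, so the full £650 applies.
Working Family Credit: £227,300 is at or below the £396,500 threshold, so the full £11,400 applies.
Total: £8,884 + £650 + £11,400 = £20,934.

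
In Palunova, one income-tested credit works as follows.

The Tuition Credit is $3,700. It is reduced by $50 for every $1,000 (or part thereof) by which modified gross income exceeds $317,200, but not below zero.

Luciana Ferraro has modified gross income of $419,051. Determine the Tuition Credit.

$0

Tuition Credit: income exceeds $317,200 by $101,851 → 102 increments × $50 = $5,100 ≥ base, so the credit is $0.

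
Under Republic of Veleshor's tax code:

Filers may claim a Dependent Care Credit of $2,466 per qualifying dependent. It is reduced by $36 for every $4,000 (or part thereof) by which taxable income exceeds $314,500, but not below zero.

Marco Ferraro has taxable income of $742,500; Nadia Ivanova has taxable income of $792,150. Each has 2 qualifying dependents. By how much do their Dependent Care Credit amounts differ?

$468

Marco ($742,500): Dependent Care Credit: base = 2 × $2,466 = $4,932. income exceeds $314,500 by $428,000, which is 107 full-or-partial $4,000 increments; reduction = 107 × $36 = $3,852, leaving $1,080.
Nadia ($792,150): Dependent Care Credit: base = 2 × $2,466 = $4,932. income exceeds $314,500 by $477,650, which is 120 full-or-partial $4,000 increments; reduction = 120 × $36 = $4,320, leaving $612.
Difference: |$1,080 − $612| = $468.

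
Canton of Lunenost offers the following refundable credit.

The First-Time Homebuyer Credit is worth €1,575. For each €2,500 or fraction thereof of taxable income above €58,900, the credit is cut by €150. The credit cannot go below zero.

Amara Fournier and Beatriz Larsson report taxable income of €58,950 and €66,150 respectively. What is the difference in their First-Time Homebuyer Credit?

€300

Amara (€58,950): First-Time Homebuyer Credit: income exceeds €58,900 by €50, which is 1 full-or-partial €2,500 increment; reduction = 1 × €150 = €150, leaving €1,425.
Beatriz (€66,150): First-Time Homebuyer Credit: income exceeds €58,900 by €7,250, which is 3 full-or-partial €2,500 increments; reduction = 3 × €150 = €450, leaving €1,125.
Difference: |€1,425 − €1,125| = €300.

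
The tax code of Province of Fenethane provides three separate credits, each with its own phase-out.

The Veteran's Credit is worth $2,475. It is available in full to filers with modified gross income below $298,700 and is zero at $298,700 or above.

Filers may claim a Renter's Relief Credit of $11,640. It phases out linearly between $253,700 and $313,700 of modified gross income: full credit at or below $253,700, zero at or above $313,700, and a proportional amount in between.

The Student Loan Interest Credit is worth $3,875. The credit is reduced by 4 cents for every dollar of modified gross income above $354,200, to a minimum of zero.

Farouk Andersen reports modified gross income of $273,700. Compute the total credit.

$14,110

Veteran's Credit: $273,700 is below the $298,700 cutoff, so the full $2,475 applies.
Renter's Relief Credit: $273,700 is $20,000 into a $60,000 phase-out range, leaving 40,000/60,000 of the credit: $11,640 × 40,000/60,000 = $7,760.
Student Loan Interest Credit: $273,700 is at or below the $354,200 threshold, so the full $3,875 applies.
Total: $2,475 + $7,760 + $3,875 = $14,110.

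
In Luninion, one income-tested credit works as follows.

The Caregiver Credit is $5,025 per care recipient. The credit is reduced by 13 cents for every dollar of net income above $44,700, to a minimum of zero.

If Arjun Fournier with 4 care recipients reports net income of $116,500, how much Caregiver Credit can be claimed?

Caregiver Credit: base = 4 × $5,025 = $20,100. 13% of the $71,800 excess over $44,700 is $9,334; credit = $20,100 − $9,334 = $10,766.

$10,766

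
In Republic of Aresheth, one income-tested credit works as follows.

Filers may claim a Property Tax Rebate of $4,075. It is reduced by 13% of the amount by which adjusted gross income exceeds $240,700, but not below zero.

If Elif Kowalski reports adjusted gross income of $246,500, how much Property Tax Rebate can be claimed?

Property Tax Rebate: 13% of the $5,800 excess over $240,700 is $754; credit = $4,075 − $754 = $3,321.

$3,321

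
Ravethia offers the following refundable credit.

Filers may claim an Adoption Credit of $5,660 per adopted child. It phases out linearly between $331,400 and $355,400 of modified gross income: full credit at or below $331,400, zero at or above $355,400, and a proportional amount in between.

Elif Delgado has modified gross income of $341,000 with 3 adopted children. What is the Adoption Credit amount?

$10,188

Adoption Credit: base = 3 × $5,660 = $16,980. $341,000 is $9,600 into a $24,000 phase-out range, leaving 14,400/24,000 of the credit: $16,980 × 14,400/24,000 = $10,188.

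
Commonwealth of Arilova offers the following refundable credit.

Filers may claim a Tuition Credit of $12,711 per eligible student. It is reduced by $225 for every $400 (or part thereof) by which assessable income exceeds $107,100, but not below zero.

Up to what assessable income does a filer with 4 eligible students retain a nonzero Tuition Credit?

Full credit = 4 × $12,711 = $50,844.
After 225 increments the reduction is 225 × $225 = $50,625, leaving $219; one more increment wipes it out. Increment 225 ends at excess 225 × $400 = $90,000, so the highest qualifying income is $107,100 + $90,000 = $197,100.

$197,100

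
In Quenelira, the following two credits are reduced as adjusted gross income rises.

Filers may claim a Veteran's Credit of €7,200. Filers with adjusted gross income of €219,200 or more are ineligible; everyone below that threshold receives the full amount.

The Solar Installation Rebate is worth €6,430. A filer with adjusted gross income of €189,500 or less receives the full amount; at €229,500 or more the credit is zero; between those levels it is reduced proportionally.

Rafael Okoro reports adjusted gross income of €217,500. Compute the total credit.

€9,129

Veteran's Credit: €217,500 is below the €219,200 cutoff, so the full €7,200 applies.
Solar Installation Rebate: €217,500 is €28,000 into a €40,000 phase-out range, leaving 12,000/40,000 of the credit: €6,430 × 12,000/40,000 = €1,929.
Total: €7,200 + €1,929 = €9,129.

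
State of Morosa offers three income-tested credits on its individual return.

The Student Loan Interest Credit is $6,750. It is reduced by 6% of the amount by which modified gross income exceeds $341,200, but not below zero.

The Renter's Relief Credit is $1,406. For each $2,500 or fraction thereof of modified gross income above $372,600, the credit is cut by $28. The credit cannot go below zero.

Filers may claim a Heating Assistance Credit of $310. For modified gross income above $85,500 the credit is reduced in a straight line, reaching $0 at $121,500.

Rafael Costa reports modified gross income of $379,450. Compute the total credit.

Student Loan Interest Credit: 6% of the $38,250 excess over $341,200 is $2,295; credit = $6,750 − $2,295 = $4,455.
Renter's Relief Credit: income exceeds $372,600 by $6,850, which is 3 full-or-partial $2,500 increments; reduction = 3 × $28 = $84, leaving $1,322.
Heating Assistance Credit: $379,450 is at or above $121,500, so the credit is $0.
Total: $4,455 + $1,322 + $0 = $5,777.

$5,777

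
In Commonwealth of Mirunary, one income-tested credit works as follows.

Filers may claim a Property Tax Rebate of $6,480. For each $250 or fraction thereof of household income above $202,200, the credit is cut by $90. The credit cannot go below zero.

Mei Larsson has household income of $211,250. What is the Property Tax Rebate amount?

$3,150

Property Tax Rebate: income exceeds $202,200 by $9,050, which is 37 full-or-partial $250 increments; reduction = 37 × $90 = $3,330, leaving $3,150.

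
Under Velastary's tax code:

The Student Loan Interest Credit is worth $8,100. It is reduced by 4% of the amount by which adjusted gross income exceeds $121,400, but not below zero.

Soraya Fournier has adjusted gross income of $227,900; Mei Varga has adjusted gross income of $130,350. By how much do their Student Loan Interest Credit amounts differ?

$3,902

Soraya ($227,900): Student Loan Interest Credit: 4% of the $106,500 excess over $121,400 is $4,260; credit = $8,100 − $4,260 = $3,840.
Mei ($130,350): Student Loan Interest Credit: 4% of the $8,950 excess over $121,400 is $358; credit = $8,100 − $358 = $7,742.
Difference: |$3,840 − $7,742| = $3,902.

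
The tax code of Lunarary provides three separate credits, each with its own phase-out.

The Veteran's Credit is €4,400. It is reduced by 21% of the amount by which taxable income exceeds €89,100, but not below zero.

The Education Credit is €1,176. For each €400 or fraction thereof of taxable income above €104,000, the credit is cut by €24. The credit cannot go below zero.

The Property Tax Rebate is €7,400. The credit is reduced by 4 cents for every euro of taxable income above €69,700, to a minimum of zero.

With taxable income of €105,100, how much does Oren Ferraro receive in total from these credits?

Veteran's Credit: 21% of the €16,000 excess over €89,100 is €3,360; credit = €4,400 − €3,360 = €1,040.
Education Credit: income exceeds €104,000 by €1,100, which is 3 full-or-partial €400 increments; reduction = 3 × €24 = €72, leaving €1,104.
Property Tax Rebate: 4% of the €35,400 excess over €69,700 is €1,416; credit = €7,400 − €1,416 = €5,984.
Total: €1,040 + €1,104 + €5,984 = €8,128.

€8,128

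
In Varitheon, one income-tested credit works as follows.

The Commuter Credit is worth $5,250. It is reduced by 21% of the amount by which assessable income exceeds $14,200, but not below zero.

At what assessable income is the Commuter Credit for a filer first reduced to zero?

$39,200

The credit falls by 21% of each dollar above $14,200, so it reaches zero when the excess is $5,250 / 21% = $25,000: income = $14,200 + $25,000 = $39,200.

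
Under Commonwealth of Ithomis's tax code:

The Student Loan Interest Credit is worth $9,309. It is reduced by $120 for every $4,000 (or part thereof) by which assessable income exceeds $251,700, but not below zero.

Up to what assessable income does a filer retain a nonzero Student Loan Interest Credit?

After 77 increments the reduction is 77 × $120 = $9,240, leaving $69; one more increment wipes it out. Increment 77 ends at excess 77 × $4,000 = $308,000, so the highest qualifying income is $251,700 + $308,000 = $559,700.

$559,700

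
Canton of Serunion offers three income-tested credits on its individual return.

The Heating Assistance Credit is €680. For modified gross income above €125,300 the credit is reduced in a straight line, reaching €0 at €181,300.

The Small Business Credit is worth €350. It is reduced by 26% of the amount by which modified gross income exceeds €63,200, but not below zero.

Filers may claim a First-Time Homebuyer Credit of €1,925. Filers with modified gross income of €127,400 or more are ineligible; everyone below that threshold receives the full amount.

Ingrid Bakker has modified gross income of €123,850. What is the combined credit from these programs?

Heating Assistance Credit: €123,850 is at or below the €125,300 threshold, so the full €680 applies.
Small Business Credit: 26% of the €60,650 excess over €63,200 is €15,769 ≥ base, so the credit is €0.
First-Time Homebuyer Credit: €123,850 is below the €127,400 cutoff, so the full €1,925 applies.
Total: €680 + €0 + €1,925 = €2,605.

€2,605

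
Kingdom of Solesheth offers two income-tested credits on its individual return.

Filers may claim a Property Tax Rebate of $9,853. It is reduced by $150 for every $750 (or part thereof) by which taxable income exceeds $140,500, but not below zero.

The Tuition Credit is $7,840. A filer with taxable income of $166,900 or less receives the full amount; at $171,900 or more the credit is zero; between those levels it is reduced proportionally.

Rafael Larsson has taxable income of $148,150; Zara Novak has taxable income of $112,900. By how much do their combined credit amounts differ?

$1,650

Rafael ($148,150): Property Tax Rebate: income exceeds $140,500 by $7,650, which is 11 full-or-partial $750 increments; reduction = 11 × $150 = $1,650, leaving $8,203. Tuition Credit: $148,150 is at or below the $166,900 threshold, so the full $7,840 applies. total $8,203 + $7,840 = $16,043
Zara ($112,900): Property Tax Rebate: $112,900 is at or below the $140,500 threshold, so the full $9,853 applies. Tuition Credit: $112,900 is at or below the $166,900 threshold, so the full $7,840 applies. total $9,853 + $7,840 = $17,693
Difference: |$16,043 − $17,693| = $1,650.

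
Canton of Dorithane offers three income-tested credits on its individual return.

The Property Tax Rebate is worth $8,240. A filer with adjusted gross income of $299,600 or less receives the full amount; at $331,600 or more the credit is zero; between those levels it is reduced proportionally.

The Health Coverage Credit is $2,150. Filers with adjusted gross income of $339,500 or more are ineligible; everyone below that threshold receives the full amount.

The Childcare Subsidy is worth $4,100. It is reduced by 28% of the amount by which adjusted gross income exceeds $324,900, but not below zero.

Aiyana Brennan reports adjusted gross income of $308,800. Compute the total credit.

Property Tax Rebate: $308,800 is $9,200 into a $32,000 phase-out range, leaving 22,800/32,000 of the credit: $8,240 × 22,800/32,000 = $5,871.
Health Coverage Credit: $308,800 is below the $339,500 cutoff, so the full $2,150 applies.
Childcare Subsidy: $308,800 is at or below the $324,900 threshold, so the full $4,100 applies.
Total: $5,871 + $2,150 + $4,100 = $12,121.

$12,121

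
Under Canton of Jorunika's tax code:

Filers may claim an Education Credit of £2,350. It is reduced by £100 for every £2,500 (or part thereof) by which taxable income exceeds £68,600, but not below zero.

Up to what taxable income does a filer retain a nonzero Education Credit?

£126,100

After 23 increments the reduction is 23 × £100 = £2,300, leaving £50; one more increment wipes it out. Increment 23 ends at excess 23 × £2,500 = £57,500, so the highest qualifying income is £68,600 + £57,500 = £126,100.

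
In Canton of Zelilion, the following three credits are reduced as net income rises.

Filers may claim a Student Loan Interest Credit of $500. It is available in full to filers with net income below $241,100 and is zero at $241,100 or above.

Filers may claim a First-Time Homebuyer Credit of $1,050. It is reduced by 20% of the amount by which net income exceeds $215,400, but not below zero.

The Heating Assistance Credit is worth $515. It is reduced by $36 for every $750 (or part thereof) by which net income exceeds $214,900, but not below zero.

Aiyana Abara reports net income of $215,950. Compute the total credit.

Student Loan Interest Credit: $215,950 is below the $241,100 cutoff, so the full $500 applies.
First-Time Homebuyer Credit: 20% of the $550 excess over $215,400 is $110; credit = $1,050 − $110 = $940.
Heating Assistance Credit: income exceeds $214,900 by $1,050, which is 2 full-or-partial $750 increments; reduction = 2 × $36 = $72, leaving $443.
Total: $500 + $940 + $443 = $1,883.

$1,883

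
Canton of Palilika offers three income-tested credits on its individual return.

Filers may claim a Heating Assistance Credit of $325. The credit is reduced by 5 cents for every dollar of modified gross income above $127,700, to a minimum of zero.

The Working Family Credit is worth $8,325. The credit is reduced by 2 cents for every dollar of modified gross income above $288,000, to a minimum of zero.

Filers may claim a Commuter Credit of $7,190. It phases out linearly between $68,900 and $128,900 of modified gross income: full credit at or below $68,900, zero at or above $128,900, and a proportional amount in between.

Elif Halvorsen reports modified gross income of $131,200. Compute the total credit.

$8,475

Heating Assistance Credit: 5% of the $3,500 excess over $127,700 is $175; credit = $325 − $175 = $150.
Working Family Credit: $131,200 is at or below the $288,000 threshold, so the full $8,325 applies.
Commuter Credit: $131,200 is at or above $128,900, so the credit is $0.
Total: $150 + $8,325 + $0 = $8,475.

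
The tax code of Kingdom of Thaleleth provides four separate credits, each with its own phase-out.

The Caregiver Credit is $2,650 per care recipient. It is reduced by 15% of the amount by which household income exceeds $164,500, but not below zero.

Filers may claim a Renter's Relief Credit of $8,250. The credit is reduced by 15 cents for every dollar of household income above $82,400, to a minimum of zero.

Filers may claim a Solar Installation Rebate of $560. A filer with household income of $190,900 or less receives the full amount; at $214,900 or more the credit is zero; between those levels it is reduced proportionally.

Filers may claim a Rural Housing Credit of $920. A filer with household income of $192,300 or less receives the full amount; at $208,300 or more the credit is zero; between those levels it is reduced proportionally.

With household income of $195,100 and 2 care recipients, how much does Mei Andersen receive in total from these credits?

Caregiver Credit: base = 2 × $2,650 = $5,300. 15% of the $30,600 excess over $164,500 is $4,590; credit = $5,300 − $4,590 = $710.
Renter's Relief Credit: 15% of the $112,700 excess over $82,400 is $16,905 ≥ base, so the credit is $0.
Solar Installation Rebate: $195,100 is $4,200 into a $24,000 phase-out range, leaving 19,800/24,000 of the credit: $560 × 19,800/24,000 = $462.
Rural Housing Credit: $195,100 is $2,800 into a $16,000 phase-out range, leaving 13,200/16,000 of the credit: $920 × 13,200/16,000 = $759.
Total: $710 + $0 + $462 + $759 = $1,931.

$1,931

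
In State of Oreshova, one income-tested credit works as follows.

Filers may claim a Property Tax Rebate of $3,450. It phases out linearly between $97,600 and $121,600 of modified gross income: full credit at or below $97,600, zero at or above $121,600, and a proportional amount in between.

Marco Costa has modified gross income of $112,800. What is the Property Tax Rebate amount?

Property Tax Rebate: $112,800 is $15,200 into a $24,000 phase-out range, leaving 8,800/24,000 of the credit: $3,450 × 8,800/24,000 = $1,265.

$1,265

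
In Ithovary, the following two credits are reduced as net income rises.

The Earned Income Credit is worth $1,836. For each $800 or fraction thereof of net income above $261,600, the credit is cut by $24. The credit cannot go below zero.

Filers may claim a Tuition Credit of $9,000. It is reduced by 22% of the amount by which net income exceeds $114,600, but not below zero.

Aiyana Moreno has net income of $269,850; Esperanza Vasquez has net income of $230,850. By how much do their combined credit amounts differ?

$264

Aiyana ($269,850): Earned Income Credit: income exceeds $261,600 by $8,250, which is 11 full-or-partial $800 increments; reduction = 11 × $24 = $264, leaving $1,572. Tuition Credit: 22% of the $155,250 excess over $114,600 is $34,155 ≥ base, so the credit is $0. total $1,572 + $0 = $1,572
Esperanza ($230,850): Earned Income Credit: $230,850 is at or below the $261,600 threshold, so the full $1,836 applies. Tuition Credit: 22% of the $116,250 excess over $114,600 is $25,575 ≥ base, so the credit is $0. total $1,836 + $0 = $1,836
Difference: |$1,572 − $1,836| = $264.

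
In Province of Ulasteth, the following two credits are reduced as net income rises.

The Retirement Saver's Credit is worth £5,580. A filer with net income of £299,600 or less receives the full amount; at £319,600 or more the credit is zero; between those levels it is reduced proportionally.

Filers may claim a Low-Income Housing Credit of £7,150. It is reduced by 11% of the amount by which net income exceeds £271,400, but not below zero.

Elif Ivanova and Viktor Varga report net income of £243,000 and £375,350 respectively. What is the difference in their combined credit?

Elif (£243,000): Retirement Saver's Credit: £243,000 is at or below the £299,600 threshold, so the full £5,580 applies. Low-Income Housing Credit: £243,000 is at or below the £271,400 threshold, so the full £7,150 applies. total £5,580 + £7,150 = £12,730
Viktor (£375,350): Retirement Saver's Credit: £375,350 is at or above £319,600, so the credit is £0. Low-Income Housing Credit: 11% of the £103,950 excess over £271,400 is £11,434.50 ≥ base, so the credit is £0. total £0 + £0 = £0
Difference: |£12,730 − £0| = £12,730.

£12,730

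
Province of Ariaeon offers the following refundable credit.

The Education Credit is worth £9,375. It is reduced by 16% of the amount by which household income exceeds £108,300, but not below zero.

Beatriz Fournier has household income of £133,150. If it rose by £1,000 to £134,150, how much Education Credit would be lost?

£160

At £133,150 — 16% of the £24,850 excess over £108,300 is £3,976; credit = £9,375 − £3,976 = £5,399.
At £134,150 — 16% of the £25,850 excess over £108,300 is £4,136; credit = £9,375 − £4,136 = £5,239.
Lost: £5,399 − £5,239 = £160.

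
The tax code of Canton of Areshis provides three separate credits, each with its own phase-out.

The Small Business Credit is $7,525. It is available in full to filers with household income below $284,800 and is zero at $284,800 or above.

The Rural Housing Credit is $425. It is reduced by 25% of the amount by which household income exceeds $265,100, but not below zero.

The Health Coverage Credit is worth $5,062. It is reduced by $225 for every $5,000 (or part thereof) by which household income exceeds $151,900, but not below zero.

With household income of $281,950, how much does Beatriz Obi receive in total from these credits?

$7,525

Small Business Credit: $281,950 is below the $284,800 cutoff, so the full $7,525 applies.
Rural Housing Credit: 25% of the $16,850 excess over $265,100 is $4,212.50 ≥ base, so the credit is $0.
Health Coverage Credit: income exceeds $151,900 by $130,050 → 27 increments × $225 = $6,075 ≥ base, so the credit is $0.
Total: $7,525 + $0 + $0 = $7,525.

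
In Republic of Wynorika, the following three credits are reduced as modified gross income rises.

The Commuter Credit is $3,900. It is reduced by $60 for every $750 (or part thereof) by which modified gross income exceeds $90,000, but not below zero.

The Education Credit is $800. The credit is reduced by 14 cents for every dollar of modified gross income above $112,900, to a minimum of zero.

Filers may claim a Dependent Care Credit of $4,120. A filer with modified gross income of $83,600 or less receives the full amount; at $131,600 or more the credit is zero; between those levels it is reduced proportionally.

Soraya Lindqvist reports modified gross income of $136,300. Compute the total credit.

$180

Commuter Credit: income exceeds $90,000 by $46,300, which is 62 full-or-partial $750 increments; reduction = 62 × $60 = $3,720, leaving $180.
Education Credit: 14% of the $23,400 excess over $112,900 is $3,276 ≥ base, so the credit is $0.
Dependent Care Credit: $136,300 is at or above $131,600, so the credit is $0.
Total: $180 + $0 + $0 = $180.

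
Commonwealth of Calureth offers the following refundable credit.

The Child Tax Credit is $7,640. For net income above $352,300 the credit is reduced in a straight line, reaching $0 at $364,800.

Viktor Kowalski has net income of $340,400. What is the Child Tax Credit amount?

$7,640

Child Tax Credit: $340,400 is at or below the $352,300 threshold, so the full $7,640 applies.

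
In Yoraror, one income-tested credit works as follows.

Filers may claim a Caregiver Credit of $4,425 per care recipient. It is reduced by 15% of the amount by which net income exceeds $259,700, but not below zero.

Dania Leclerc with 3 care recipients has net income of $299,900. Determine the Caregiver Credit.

$7,245

Caregiver Credit: base = 3 × $4,425 = $13,275. 15% of the $40,200 excess over $259,700 is $6,030; credit = $13,275 − $6,030 = $7,245.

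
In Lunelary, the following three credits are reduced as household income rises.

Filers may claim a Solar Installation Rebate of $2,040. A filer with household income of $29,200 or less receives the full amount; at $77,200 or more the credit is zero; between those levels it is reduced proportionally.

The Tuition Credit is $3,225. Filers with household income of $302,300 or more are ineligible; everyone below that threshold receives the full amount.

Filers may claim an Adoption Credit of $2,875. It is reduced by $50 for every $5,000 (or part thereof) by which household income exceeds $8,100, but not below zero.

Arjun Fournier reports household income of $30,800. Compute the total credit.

$7,822

Solar Installation Rebate: $30,800 is $1,600 into a $48,000 phase-out range, leaving 46,400/48,000 of the credit: $2,040 × 46,400/48,000 = $1,972.
Tuition Credit: $30,800 is below the $302,300 cutoff, so the full $3,225 applies.
Adoption Credit: income exceeds $8,100 by $22,700, which is 5 full-or-partial $5,000 increments; reduction = 5 × $50 = $250, leaving $2,625.
Total: $1,972 + $3,225 + $2,625 = $7,822.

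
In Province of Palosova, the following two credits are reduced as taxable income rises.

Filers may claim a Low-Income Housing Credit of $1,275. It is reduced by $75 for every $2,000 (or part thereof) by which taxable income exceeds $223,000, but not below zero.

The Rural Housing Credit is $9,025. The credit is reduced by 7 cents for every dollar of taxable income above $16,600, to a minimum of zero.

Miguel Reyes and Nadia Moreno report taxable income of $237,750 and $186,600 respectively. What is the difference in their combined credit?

$600

Miguel ($237,750): Low-Income Housing Credit: income exceeds $223,000 by $14,750, which is 8 full-or-partial $2,000 increments; reduction = 8 × $75 = $600, leaving $675. Rural Housing Credit: 7% of the $221,150 excess over $16,600 is $15,480.50 ≥ base, so the credit is $0. total $675 + $0 = $675
Nadia ($186,600): Low-Income Housing Credit: $186,600 is at or below the $223,000 threshold, so the full $1,275 applies. Rural Housing Credit: 7% of the $170,000 excess over $16,600 is $11,900 ≥ base, so the credit is $0. total $1,275 + $0 = $1,275
Difference: |$675 − $1,275| = $600.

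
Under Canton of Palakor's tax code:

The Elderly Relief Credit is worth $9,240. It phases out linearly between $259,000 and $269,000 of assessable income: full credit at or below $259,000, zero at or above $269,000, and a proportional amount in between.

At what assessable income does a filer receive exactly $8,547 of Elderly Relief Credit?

$8,547 is 8,547/9,240 of the full $9,240, so 693/9,240 of the $10,000 range has been used: income = $259,000 + $10,000 × 693/9,240 = $259,750.

$259,750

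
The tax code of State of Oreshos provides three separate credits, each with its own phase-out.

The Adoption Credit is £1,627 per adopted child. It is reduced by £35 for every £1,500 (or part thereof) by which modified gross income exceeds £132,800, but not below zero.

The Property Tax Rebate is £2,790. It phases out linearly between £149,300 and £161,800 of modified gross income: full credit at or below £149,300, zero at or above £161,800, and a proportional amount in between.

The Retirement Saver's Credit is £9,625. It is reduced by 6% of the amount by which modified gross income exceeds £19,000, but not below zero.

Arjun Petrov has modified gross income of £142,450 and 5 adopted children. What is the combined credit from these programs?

Adoption Credit: base = 5 × £1,627 = £8,135. income exceeds £132,800 by £9,650, which is 7 full-or-partial £1,500 increments; reduction = 7 × £35 = £245, leaving £7,890.
Property Tax Rebate: £142,450 is at or below the £149,300 threshold, so the full £2,790 applies.
Retirement Saver's Credit: 6% of the £123,450 excess over £19,000 is £7,407; credit = £9,625 − £7,407 = £2,218.
Total: £7,890 + £2,790 + £2,218 = £12,898.

£12,898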